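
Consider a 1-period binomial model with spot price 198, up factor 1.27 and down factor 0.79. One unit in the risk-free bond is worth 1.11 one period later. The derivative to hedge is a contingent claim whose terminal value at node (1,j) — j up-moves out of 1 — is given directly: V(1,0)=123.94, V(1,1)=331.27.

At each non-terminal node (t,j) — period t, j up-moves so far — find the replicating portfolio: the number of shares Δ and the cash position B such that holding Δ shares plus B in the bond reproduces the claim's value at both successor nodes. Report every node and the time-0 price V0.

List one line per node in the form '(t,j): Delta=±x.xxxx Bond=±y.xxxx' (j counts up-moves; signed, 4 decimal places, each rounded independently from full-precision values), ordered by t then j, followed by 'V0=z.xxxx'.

Under the risk-neutral measure, an up-move has probability p* = (R−d)/(u−d) = 0.6667 and values discount at R = 1.11.
Terminal values V(1,·): V(1,0)=123.9400, V(1,1)=331.2700
Node (0,0) S=198.0000: V=(p*·331.2700+(1−p*)·123.9400)/1.11=236.1802; Δ=(331.2700−123.9400)/(251.4600−156.4200)=2.1815; B=V−Δ·S=-195.7573
Root portfolio cost Δ·198+B reproduces V0=236.1802.

(0,0): Delta=2.1815 Bond=-195.7573
V0=236.1802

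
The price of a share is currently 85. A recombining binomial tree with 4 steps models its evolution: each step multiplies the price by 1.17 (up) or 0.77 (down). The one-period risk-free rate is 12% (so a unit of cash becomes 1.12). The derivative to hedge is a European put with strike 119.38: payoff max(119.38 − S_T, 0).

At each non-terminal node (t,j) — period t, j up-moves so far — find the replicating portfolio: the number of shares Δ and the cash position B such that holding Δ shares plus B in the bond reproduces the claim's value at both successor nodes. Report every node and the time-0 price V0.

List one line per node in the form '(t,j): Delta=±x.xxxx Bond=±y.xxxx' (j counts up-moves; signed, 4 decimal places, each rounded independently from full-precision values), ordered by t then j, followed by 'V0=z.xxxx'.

Under the risk-neutral measure, an up-move has probability p* = (R−d)/(u−d) = 0.8750 and values discount at R = 1.12.
Terminal values V(4,·): V(4,0)=89.4999, V(4,1)=73.9778, V(4,2)=50.3922, V(4,3)=14.5544, V(4,4)=0.0000
  t=3,j=0: stock 38.8053 → up 45.4022 (V=73.9778), down 29.8801 (V=89.4999). Price 67.7840; hedge Δ=-1.0000, bond B=106.5893.
  t=3,j=1: stock 58.9639 → up 68.9878 (V=50.3922), down 45.4022 (V=73.9778). Price 47.6254; hedge Δ=-1.0000, bond B=106.5893.
  t=3,j=2: stock 89.5945 → up 104.8256 (V=14.5544), down 68.9878 (V=50.3922). Price 16.9948; hedge Δ=-1.0000, bond B=106.5893.
  t=3,j=3: stock 136.1371 → up 159.2804 (V=0.0000), down 104.8256 (V=14.5544). Price 1.6244; hedge Δ=-0.2673, bond B=38.0105.
  t=2,j=0: stock 50.3965 → up 58.9639 (V=47.6254), down 38.8053 (V=67.7840). Price 44.7725; hedge Δ=-1.0000, bond B=95.1690.
  t=2,j=1: stock 76.5765 → up 89.5945 (V=16.9948), down 58.9639 (V=47.6254). Price 18.5925; hedge Δ=-1.0000, bond B=95.1690.
  t=2,j=2: stock 116.3565 → up 136.1371 (V=1.6244), down 89.5945 (V=16.9948). Price 3.1658; hedge Δ=-0.3302, bond B=41.5918.
  t=1,j=0: stock 65.4500 → up 76.5765 (V=18.5925), down 50.3965 (V=44.7725). Price 19.5223; hedge Δ=-1.0000, bond B=84.9723.
  t=1,j=1: stock 99.4500 → up 116.3565 (V=3.1658), down 76.5765 (V=18.5925). Price 4.5483; hedge Δ=-0.3878, bond B=43.1151.
  t=0,j=0: stock 85.0000 → up 99.4500 (V=4.5483), down 65.4500 (V=19.5223). Price 5.7322; hedge Δ=-0.4404, bond B=43.1672.
Root portfolio cost Δ·85+B reproduces V0=5.7322.

(0,0): Delta=-0.4404 Bond=43.1672
(1,0): Delta=-1.0000 Bond=84.9723
(1,1): Delta=-0.3878 Bond=43.1151
(2,0): Delta=-1.0000 Bond=95.1690
(2,1): Delta=-1.0000 Bond=95.1690
(2,2): Delta=-0.3302 Bond=41.5918
(3,0): Delta=-1.0000 Bond=106.5893
(3,1): Delta=-1.0000 Bond=106.5893
(3,2): Delta=-1.0000 Bond=106.5893
(3,3): Delta=-0.2673 Bond=38.0105
V0=5.7322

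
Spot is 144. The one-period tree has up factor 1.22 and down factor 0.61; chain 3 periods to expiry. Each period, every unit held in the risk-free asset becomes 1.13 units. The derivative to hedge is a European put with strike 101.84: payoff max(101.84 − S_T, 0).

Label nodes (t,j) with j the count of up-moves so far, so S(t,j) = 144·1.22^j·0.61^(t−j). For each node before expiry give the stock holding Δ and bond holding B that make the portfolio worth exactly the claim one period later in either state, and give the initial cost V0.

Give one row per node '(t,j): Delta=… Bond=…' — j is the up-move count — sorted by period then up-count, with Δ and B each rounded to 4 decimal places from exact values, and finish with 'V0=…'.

(0,0): Delta=-0.0881 Bond=14.2521
(1,0): Delta=-0.5931 Bond=60.4613
(1,1): Delta=-0.0444 Bond=8.4278
(2,0): Delta=-1.0000 Bond=90.1239
(2,1): Delta=-0.5579 Bond=64.5477
(2,2): Delta=0.0000 Bond=0.0000
V0=1.5610

Risk-neutral probability p* = (R−d)/(u−d) = (1.13−0.61)/(1.22−0.61) = 0.8525.
Terminal payoffs: V(3,0)=69.1547, V(3,1)=36.4695, V(3,2)=0.0000, V(3,3)=0.0000
(2,0): S=53.5824. Δ = (V_up−V_dn)/(S_up−S_dn) = (36.4695−69.1547)/(65.3705−32.6853) = -1.0000. V = [p*·36.4695 + (1−p*)·69.1547]/1.13 = 36.5415. B = V − Δ·S = 90.1239.
(2,1): S=107.1648. Δ = (V_up−V_dn)/(S_up−S_dn) = (0.0000−36.4695)/(130.7411−65.3705) = -0.5579. V = [p*·0.0000 + (1−p*)·36.4695]/1.13 = 4.7617. B = V − Δ·S = 64.5477.
(2,2): S=214.3296. Δ = (V_up−V_dn)/(S_up−S_dn) = (0.0000−0.0000)/(261.4821−130.7411) = 0.0000. V = [p*·0.0000 + (1−p*)·0.0000]/1.13 = 0.0000. B = V − Δ·S = 0.0000.
(1,0): S=87.8400. Δ = (V_up−V_dn)/(S_up−S_dn) = (4.7617−36.5415)/(107.1648−53.5824) = -0.5931. V = [p*·4.7617 + (1−p*)·36.5415]/1.13 = 8.3633. B = V − Δ·S = 60.4613.
(1,1): S=175.6800. Δ = (V_up−V_dn)/(S_up−S_dn) = (0.0000−4.7617)/(214.3296−107.1648) = -0.0444. V = [p*·0.0000 + (1−p*)·4.7617]/1.13 = 0.6217. B = V − Δ·S = 8.4278.
(0,0): S=144.0000. Δ = (V_up−V_dn)/(S_up−S_dn) = (0.6217−8.3633)/(175.6800−87.8400) = -0.0881. V = [p*·0.6217 + (1−p*)·8.3633]/1.13 = 1.5610. B = V − Δ·S = 14.2521.
The time-0 hedge costs 1.5610, which is the no-arbitrage price.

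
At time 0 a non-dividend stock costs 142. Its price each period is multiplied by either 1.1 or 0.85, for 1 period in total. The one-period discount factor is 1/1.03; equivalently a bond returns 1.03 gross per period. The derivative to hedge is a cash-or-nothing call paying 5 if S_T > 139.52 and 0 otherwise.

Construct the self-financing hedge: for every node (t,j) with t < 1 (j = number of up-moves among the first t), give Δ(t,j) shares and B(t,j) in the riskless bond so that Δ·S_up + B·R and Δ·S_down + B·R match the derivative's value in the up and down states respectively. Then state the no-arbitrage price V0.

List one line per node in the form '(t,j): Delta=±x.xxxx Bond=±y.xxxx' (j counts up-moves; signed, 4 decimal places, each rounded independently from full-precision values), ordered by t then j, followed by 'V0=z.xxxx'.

(0,0): Delta=0.1408 Bond=-16.5049
V0=3.4951

The replicating-portfolio and risk-neutral prices coincide; use p* = (1.03−0.85)/(1.1−0.85) = 0.7200 for the latter.
Terminal values V(1,·): V(1,0)=0.0000, V(1,1)=5.0000
(0,0): S=142.0000. Δ = (V_up−V_dn)/(S_up−S_dn) = (5.0000−0.0000)/(156.2000−120.7000) = 0.1408. V = [p*·5.0000 + (1−p*)·0.0000]/1.03 = 3.4951. B = V − Δ·S = -16.5049.
Each (Δ,B) replicates both successor values, so the strategy is self-financing and V0 is arbitrage-free.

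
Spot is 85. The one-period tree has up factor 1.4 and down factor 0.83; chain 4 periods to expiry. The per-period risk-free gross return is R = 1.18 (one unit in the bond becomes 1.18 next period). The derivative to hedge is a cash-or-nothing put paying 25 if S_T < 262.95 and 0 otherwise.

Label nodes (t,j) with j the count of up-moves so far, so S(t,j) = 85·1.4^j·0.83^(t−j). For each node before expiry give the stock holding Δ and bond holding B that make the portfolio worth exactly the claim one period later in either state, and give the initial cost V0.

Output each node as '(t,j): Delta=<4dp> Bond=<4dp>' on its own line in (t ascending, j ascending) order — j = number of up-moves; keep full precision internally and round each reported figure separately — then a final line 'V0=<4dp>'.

(0,0): Delta=-0.0727 Bond=17.2418
(1,0): Delta=0.0000 Bond=15.2158
(1,1): Delta=-0.0998 Bond=23.5696
(2,0): Delta=0.0000 Bond=17.9546
(2,1): Delta=0.0000 Bond=17.9546
(2,2): Delta=-0.1370 Bond=34.0082
(3,0): Delta=0.0000 Bond=21.1864
(3,1): Delta=0.0000 Bond=21.1864
(3,2): Delta=0.0000 Bond=21.1864
(3,3): Delta=-0.1880 Bond=52.0369
V0=11.0616

No-arbitrage ⇒ martingale measure with p* = (R−d)/(u−d) = 0.6140.
Terminal payoffs: V(4,0)=25.0000, V(4,1)=25.0000, V(4,2)=25.0000, V(4,3)=25.0000, V(4,4)=0.0000
(3,0): S=48.6019. Δ = (V_up−V_dn)/(S_up−S_dn) = (25.0000−25.0000)/(68.0427−40.3396) = 0.0000. V = [p*·25.0000 + (1−p*)·25.0000]/1.18 = 21.1864. B = V − Δ·S = 21.1864.
(3,1): S=81.9791. Δ = (V_up−V_dn)/(S_up−S_dn) = (25.0000−25.0000)/(114.7707−68.0427) = 0.0000. V = [p*·25.0000 + (1−p*)·25.0000]/1.18 = 21.1864. B = V − Δ·S = 21.1864.
(3,2): S=138.2780. Δ = (V_up−V_dn)/(S_up−S_dn) = (25.0000−25.0000)/(193.5892−114.7707) = 0.0000. V = [p*·25.0000 + (1−p*)·25.0000]/1.18 = 21.1864. B = V − Δ·S = 21.1864.
(3,3): S=233.2400. Δ = (V_up−V_dn)/(S_up−S_dn) = (0.0000−25.0000)/(326.5360−193.5892) = -0.1880. V = [p*·0.0000 + (1−p*)·25.0000]/1.18 = 8.1772. B = V − Δ·S = 52.0369.
(2,0): S=58.5565. Δ = (V_up−V_dn)/(S_up−S_dn) = (21.1864−21.1864)/(81.9791−48.6019) = 0.0000. V = [p*·21.1864 + (1−p*)·21.1864]/1.18 = 17.9546. B = V − Δ·S = 17.9546.
(2,1): S=98.7700. Δ = (V_up−V_dn)/(S_up−S_dn) = (21.1864−21.1864)/(138.2780−81.9791) = 0.0000. V = [p*·21.1864 + (1−p*)·21.1864]/1.18 = 17.9546. B = V − Δ·S = 17.9546.
(2,2): S=166.6000. Δ = (V_up−V_dn)/(S_up−S_dn) = (8.1772−21.1864)/(233.2400−138.2780) = -0.1370. V = [p*·8.1772 + (1−p*)·21.1864]/1.18 = 11.1850. B = V − Δ·S = 34.0082.
(1,0): S=70.5500. Δ = (V_up−V_dn)/(S_up−S_dn) = (17.9546−17.9546)/(98.7700−58.5565) = 0.0000. V = [p*·17.9546 + (1−p*)·17.9546]/1.18 = 15.2158. B = V − Δ·S = 15.2158.
(1,1): S=119.0000. Δ = (V_up−V_dn)/(S_up−S_dn) = (11.1850−17.9546)/(166.6000−98.7700) = -0.0998. V = [p*·11.1850 + (1−p*)·17.9546]/1.18 = 11.6931. B = V − Δ·S = 23.5696.
(0,0): S=85.0000. Δ = (V_up−V_dn)/(S_up−S_dn) = (11.6931−15.2158)/(119.0000−70.5500) = -0.0727. V = [p*·11.6931 + (1−p*)·15.2158]/1.18 = 11.0616. B = V − Δ·S = 17.2418.
The time-0 hedge costs 11.0616, which is the no-arbitrage price.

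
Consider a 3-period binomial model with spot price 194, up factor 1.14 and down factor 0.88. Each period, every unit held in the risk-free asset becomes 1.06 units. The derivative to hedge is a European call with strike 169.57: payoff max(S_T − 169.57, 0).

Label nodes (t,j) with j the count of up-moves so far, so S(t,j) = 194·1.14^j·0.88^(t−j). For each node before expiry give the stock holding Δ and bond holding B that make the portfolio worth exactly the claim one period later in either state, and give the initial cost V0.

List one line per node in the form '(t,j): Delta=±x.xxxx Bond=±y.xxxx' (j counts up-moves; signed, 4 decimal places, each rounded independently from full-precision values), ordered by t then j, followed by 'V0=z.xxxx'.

(0,0): Delta=0.9376 Bond=-129.3514
(1,0): Delta=0.7557 Bond=-106.0530
(1,1): Delta=1.0000 Bond=-150.9167
(2,0): Delta=0.0434 Bond=-5.4164
(2,1): Delta=1.0000 Bond=-159.9717
(2,2): Delta=1.0000 Bond=-159.9717
V0=52.5396

Since d<R<u, set p* = (R−d)/(u−d) = 0.6923; price each node as the discounted p*-expectation of its children.
Terminal payoffs: V(3,0)=0.0000, V(3,1)=1.6963, V(3,2)=52.2977, V(3,3)=117.8495
  t=2,j=0: stock 150.2336 → up 171.2663 (V=1.6963), down 132.2056 (V=0.0000). Price 1.1079; hedge Δ=0.0434, bond B=-5.4164.
  t=2,j=1: stock 194.6208 → up 221.8677 (V=52.2977), down 171.2663 (V=1.6963). Price 34.6491; hedge Δ=1.0000, bond B=-159.9717.
  t=2,j=2: stock 252.1224 → up 287.4195 (V=117.8495), down 221.8677 (V=52.2977). Price 92.1507; hedge Δ=1.0000, bond B=-159.9717.
  t=1,j=0: stock 170.7200 → up 194.6208 (V=34.6491), down 150.2336 (V=1.1079). Price 22.9516; hedge Δ=0.7557, bond B=-106.0530.
  t=1,j=1: stock 221.1600 → up 252.1224 (V=92.1507), down 194.6208 (V=34.6491). Price 70.2433; hedge Δ=1.0000, bond B=-150.9167.
  t=0,j=0: stock 194.0000 → up 221.1600 (V=70.2433), down 170.7200 (V=22.9516). Price 52.5396; hedge Δ=0.9376, bond B=-129.3514.
Each (Δ,B) replicates both successor values, so the strategy is self-financing and V0 is arbitrage-free.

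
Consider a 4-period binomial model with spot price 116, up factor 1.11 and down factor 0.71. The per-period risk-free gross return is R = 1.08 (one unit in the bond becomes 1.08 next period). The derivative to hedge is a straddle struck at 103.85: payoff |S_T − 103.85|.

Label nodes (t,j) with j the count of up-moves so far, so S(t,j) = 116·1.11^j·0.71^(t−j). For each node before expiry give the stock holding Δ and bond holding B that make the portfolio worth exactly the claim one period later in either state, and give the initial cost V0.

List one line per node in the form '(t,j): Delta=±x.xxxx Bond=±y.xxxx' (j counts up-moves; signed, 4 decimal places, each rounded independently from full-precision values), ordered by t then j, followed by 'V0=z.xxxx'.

Under the risk-neutral measure, an up-move has probability p* = (R−d)/(u−d) = 0.9250 and values discount at R = 1.08.
Terminal payoffs: V(4,0)=74.3725, V(4,1)=57.7654, V(4,2)=31.8022, V(4,3)=8.7881, V(4,4)=72.2462
Node (3,0) S=41.5177: V=(p*·57.7654+(1−p*)·74.3725)/1.08=54.6397; Δ=(57.7654−74.3725)/(46.0846−29.4775)=-1.0000; B=V−Δ·S=96.1574
Node (3,1) S=64.9079: V=(p*·31.8022+(1−p*)·57.7654)/1.08=31.2495; Δ=(31.8022−57.7654)/(72.0478−46.0846)=-1.0000; B=V−Δ·S=96.1574
Node (3,2) S=101.4758: V=(p*·8.7881+(1−p*)·31.8022)/1.08=9.7353; Δ=(8.7881−31.8022)/(112.6381−72.0478)=-0.5670; B=V−Δ·S=67.2706
Node (3,3) S=158.6452: V=(p*·72.2462+(1−p*)·8.7881)/1.08=62.4878; Δ=(72.2462−8.7881)/(176.0962−112.6381)=1.0000; B=V−Δ·S=-96.1574
Node (2,0) S=58.4756: V=(p*·31.2495+(1−p*)·54.6397)/1.08=30.5590; Δ=(31.2495−54.6397)/(64.9079−41.5177)=-1.0000; B=V−Δ·S=89.0346
Node (2,1) S=91.4196: V=(p*·9.7353+(1−p*)·31.2495)/1.08=10.5082; Δ=(9.7353−31.2495)/(101.4758−64.9079)=-0.5883; B=V−Δ·S=64.2936
Node (2,2) S=142.9236: V=(p*·62.4878+(1−p*)·9.7353)/1.08=54.1957; Δ=(62.4878−9.7353)/(158.6452−101.4758)=0.9227; B=V−Δ·S=-77.6855
Node (1,0) S=82.3600: V=(p*·10.5082+(1−p*)·30.5590)/1.08=11.1223; Δ=(10.5082−30.5590)/(91.4196−58.4756)=-0.6086; B=V−Δ·S=61.2493
Node (1,1) S=128.7600: V=(p*·54.1957+(1−p*)·10.5082)/1.08=47.1473; Δ=(54.1957−10.5082)/(142.9236−91.4196)=0.8482; B=V−Δ·S=-62.0713
Node (0,0) S=116.0000: V=(p*·47.1473+(1−p*)·11.1223)/1.08=41.1532; Δ=(47.1473−11.1223)/(128.7600−82.3600)=0.7764; B=V−Δ·S=-48.9095
Check: Δ(0,0)·S0 + B(0,0) = 41.1532 = V0.

(0,0): Delta=0.7764 Bond=-48.9095
(1,0): Delta=-0.6086 Bond=61.2493
(1,1): Delta=0.8482 Bond=-62.0713
(2,0): Delta=-1.0000 Bond=89.0346
(2,1): Delta=-0.5883 Bond=64.2936
(2,2): Delta=0.9227 Bond=-77.6855
(3,0): Delta=-1.0000 Bond=96.1574
(3,1): Delta=-1.0000 Bond=96.1574
(3,2): Delta=-0.5670 Bond=67.2706
(3,3): Delta=1.0000 Bond=-96.1574
V0=41.1532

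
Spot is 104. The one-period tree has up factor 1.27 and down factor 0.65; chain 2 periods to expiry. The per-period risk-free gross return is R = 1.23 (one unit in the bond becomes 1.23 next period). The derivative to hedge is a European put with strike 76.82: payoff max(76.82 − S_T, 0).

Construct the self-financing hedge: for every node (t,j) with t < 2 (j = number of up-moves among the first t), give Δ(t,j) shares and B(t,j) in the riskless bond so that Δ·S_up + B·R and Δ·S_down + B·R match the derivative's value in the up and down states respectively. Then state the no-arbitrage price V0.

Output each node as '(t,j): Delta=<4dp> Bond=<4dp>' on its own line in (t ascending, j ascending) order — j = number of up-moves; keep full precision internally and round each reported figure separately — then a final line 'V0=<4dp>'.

No-arbitrage ⇒ martingale measure with p* = (R−d)/(u−d) = 0.9355.
Terminal payoffs: V(2,0)=32.8800, V(2,1)=0.0000, V(2,2)=0.0000
Node (1,0) S=67.6000: V=(p*·0.0000+(1−p*)·32.8800)/1.23=1.7246; Δ=(0.0000−32.8800)/(85.8520−43.9400)=-0.7845; B=V−Δ·S=54.7569
Node (1,1) S=132.0800: V=(p*·0.0000+(1−p*)·0.0000)/1.23=0.0000; Δ=(0.0000−0.0000)/(167.7416−85.8520)=0.0000; B=V−Δ·S=0.0000
Node (0,0) S=104.0000: V=(p*·0.0000+(1−p*)·1.7246)/1.23=0.0905; Δ=(0.0000−1.7246)/(132.0800−67.6000)=-0.0267; B=V−Δ·S=2.8721
The time-0 hedge costs 0.0905, which is the no-arbitrage price.

(0,0): Delta=-0.0267 Bond=2.8721
(1,0): Delta=-0.7845 Bond=54.7569
(1,1): Delta=0.0000 Bond=0.0000
V0=0.0905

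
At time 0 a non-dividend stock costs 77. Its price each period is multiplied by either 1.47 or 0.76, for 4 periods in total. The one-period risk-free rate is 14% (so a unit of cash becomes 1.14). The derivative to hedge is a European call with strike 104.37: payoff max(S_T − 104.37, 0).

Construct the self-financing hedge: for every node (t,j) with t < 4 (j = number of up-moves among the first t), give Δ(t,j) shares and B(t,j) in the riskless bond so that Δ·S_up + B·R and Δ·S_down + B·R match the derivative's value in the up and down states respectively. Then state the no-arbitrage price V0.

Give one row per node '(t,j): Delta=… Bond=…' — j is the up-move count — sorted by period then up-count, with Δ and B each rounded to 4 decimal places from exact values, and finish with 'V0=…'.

Under the risk-neutral measure, an up-move has probability p* = (R−d)/(u−d) = 0.5352 and values discount at R = 1.14.
Terminal payoffs: V(4,0)=0.0000, V(4,1)=0.0000, V(4,2)=0.0000, V(4,3)=81.5201, V(4,4)=255.1806
(3,0): S=33.8012. Δ = (V_up−V_dn)/(S_up−S_dn) = (0.0000−0.0000)/(49.6877−25.6889) = 0.0000. V = [p*·0.0000 + (1−p*)·0.0000]/1.14 = 0.0000. B = V − Δ·S = 0.0000.
(3,1): S=65.3785. Δ = (V_up−V_dn)/(S_up−S_dn) = (0.0000−0.0000)/(96.1065−49.6877) = 0.0000. V = [p*·0.0000 + (1−p*)·0.0000]/1.14 = 0.0000. B = V − Δ·S = 0.0000.
(3,2): S=126.4559. Δ = (V_up−V_dn)/(S_up−S_dn) = (81.5201−0.0000)/(185.8901−96.1065) = 0.9080. V = [p*·81.5201 + (1−p*)·0.0000]/1.14 = 38.2724. B = V − Δ·S = -76.5447.
(3,3): S=244.5923. Δ = (V_up−V_dn)/(S_up−S_dn) = (255.1806−81.5201)/(359.5506−185.8901) = 1.0000. V = [p*·255.1806 + (1−p*)·81.5201]/1.14 = 153.0396. B = V − Δ·S = -91.5526.
(2,0): S=44.4752. Δ = (V_up−V_dn)/(S_up−S_dn) = (0.0000−0.0000)/(65.3785−33.8012) = 0.0000. V = [p*·0.0000 + (1−p*)·0.0000]/1.14 = 0.0000. B = V − Δ·S = 0.0000.
(2,1): S=86.0244. Δ = (V_up−V_dn)/(S_up−S_dn) = (38.2724−0.0000)/(126.4559−65.3785) = 0.6266. V = [p*·38.2724 + (1−p*)·0.0000]/1.14 = 17.9682. B = V − Δ·S = -35.9365.
(2,2): S=166.3893. Δ = (V_up−V_dn)/(S_up−S_dn) = (153.0396−38.2724)/(244.5923−126.4559) = 0.9715. V = [p*·153.0396 + (1−p*)·38.2724]/1.14 = 87.4536. B = V − Δ·S = -74.1905.
(1,0): S=58.5200. Δ = (V_up−V_dn)/(S_up−S_dn) = (17.9682−0.0000)/(86.0244−44.4752) = 0.4325. V = [p*·17.9682 + (1−p*)·0.0000]/1.14 = 8.4358. B = V − Δ·S = -16.8716.
(1,1): S=113.1900. Δ = (V_up−V_dn)/(S_up−S_dn) = (87.4536−17.9682)/(166.3893−86.0244) = 0.8646. V = [p*·87.4536 + (1−p*)·17.9682]/1.14 = 48.3838. B = V − Δ·S = -49.4828.
(0,0): S=77.0000. Δ = (V_up−V_dn)/(S_up−S_dn) = (48.3838−8.4358)/(113.1900−58.5200) = 0.7307. V = [p*·48.3838 + (1−p*)·8.4358]/1.14 = 26.1548. B = V − Δ·S = -30.1101.
Self-financing check: at every node Δ·S+B equals the discounted successor values.

(0,0): Delta=0.7307 Bond=-30.1101
(1,0): Delta=0.4325 Bond=-16.8716
(1,1): Delta=0.8646 Bond=-49.4828
(2,0): Delta=0.0000 Bond=0.0000
(2,1): Delta=0.6266 Bond=-35.9365
(2,2): Delta=0.9715 Bond=-74.1905
(3,0): Delta=0.0000 Bond=0.0000
(3,1): Delta=0.0000 Bond=0.0000
(3,2): Delta=0.9080 Bond=-76.5447
(3,3): Delta=1.0000 Bond=-91.5526
V0=26.1548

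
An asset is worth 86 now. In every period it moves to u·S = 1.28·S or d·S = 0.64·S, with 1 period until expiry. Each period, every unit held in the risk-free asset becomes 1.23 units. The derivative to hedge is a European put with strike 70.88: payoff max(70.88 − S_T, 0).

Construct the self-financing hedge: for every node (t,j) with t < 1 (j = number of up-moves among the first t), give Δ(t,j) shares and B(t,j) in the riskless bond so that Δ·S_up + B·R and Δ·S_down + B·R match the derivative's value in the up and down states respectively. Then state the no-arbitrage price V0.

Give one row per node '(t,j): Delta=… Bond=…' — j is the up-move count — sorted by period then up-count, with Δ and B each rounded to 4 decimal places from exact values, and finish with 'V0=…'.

(0,0): Delta=-0.2878 Bond=25.7561
V0=1.0061

Under the risk-neutral measure, an up-move has probability p* = (R−d)/(u−d) = 0.9219 and values discount at R = 1.23.
Payoff layer (t=1): V(1,0)=15.8400, V(1,1)=0.0000
(0,0): S=86.0000. Δ = (V_up−V_dn)/(S_up−S_dn) = (0.0000−15.8400)/(110.0800−55.0400) = -0.2878. V = [p*·0.0000 + (1−p*)·15.8400]/1.23 = 1.0061. B = V − Δ·S = 25.7561.
Self-financing check: at every node Δ·S+B equals the discounted successor values.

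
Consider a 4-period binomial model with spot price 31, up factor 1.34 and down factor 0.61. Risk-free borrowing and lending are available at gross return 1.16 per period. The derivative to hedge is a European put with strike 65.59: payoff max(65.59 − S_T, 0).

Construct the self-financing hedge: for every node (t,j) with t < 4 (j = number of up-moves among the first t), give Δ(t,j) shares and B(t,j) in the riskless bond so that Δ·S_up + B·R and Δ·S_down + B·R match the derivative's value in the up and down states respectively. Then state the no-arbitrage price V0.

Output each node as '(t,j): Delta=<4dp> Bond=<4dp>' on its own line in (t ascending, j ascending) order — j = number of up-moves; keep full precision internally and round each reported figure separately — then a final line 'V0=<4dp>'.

No-arbitrage ⇒ martingale measure with p* = (R−d)/(u−d) = 0.7534.
Payoff layer (t=4): V(4,0)=61.2978, V(4,1)=56.1612, V(4,2)=44.8776, V(4,3)=20.0906, V(4,4)=0.0000
Node (3,0) S=7.0364: V=(p*·56.1612+(1−p*)·61.2978)/1.16=49.5067; Δ=(56.1612−61.2978)/(9.4288−4.2922)=-1.0000; B=V−Δ·S=56.5431
Node (3,1) S=15.4570: V=(p*·44.8776+(1−p*)·56.1612)/1.16=41.0861; Δ=(44.8776−56.1612)/(20.7124−9.4288)=-1.0000; B=V−Δ·S=56.5431
Node (3,2) S=33.9548: V=(p*·20.0906+(1−p*)·44.8776)/1.16=22.5883; Δ=(20.0906−44.8776)/(45.4994−20.7124)=-1.0000; B=V−Δ·S=56.5431
Node (3,3) S=74.5892: V=(p*·0.0000+(1−p*)·20.0906)/1.16=4.2706; Δ=(0.0000−20.0906)/(99.9496−45.4994)=-0.3690; B=V−Δ·S=31.7919
Node (2,0) S=11.5351: V=(p*·41.0861+(1−p*)·49.5067)/1.16=37.2090; Δ=(41.0861−49.5067)/(15.4570−7.0364)=-1.0000; B=V−Δ·S=48.7441
Node (2,1) S=25.3394: V=(p*·22.5883+(1−p*)·41.0861)/1.16=23.4047; Δ=(22.5883−41.0861)/(33.9548−15.4570)=-1.0000; B=V−Δ·S=48.7441
Node (2,2) S=55.6636: V=(p*·4.2706+(1−p*)·22.5883)/1.16=7.5752; Δ=(4.2706−22.5883)/(74.5892−33.9548)=-0.4508; B=V−Δ·S=32.6680
Node (1,0) S=18.9100: V=(p*·23.4047+(1−p*)·37.2090)/1.16=23.1107; Δ=(23.4047−37.2090)/(25.3394−11.5351)=-1.0000; B=V−Δ·S=42.0207
Node (1,1) S=41.5400: V=(p*·7.5752+(1−p*)·23.4047)/1.16=9.8951; Δ=(7.5752−23.4047)/(55.6636−25.3394)=-0.5220; B=V−Δ·S=31.5793
Node (0,0) S=31.0000: V=(p*·9.8951+(1−p*)·23.1107)/1.16=11.3395; Δ=(9.8951−23.1107)/(41.5400−18.9100)=-0.5840; B=V−Δ·S=29.4430
Each (Δ,B) replicates both successor values, so the strategy is self-financing and V0 is arbitrage-free.

(0,0): Delta=-0.5840 Bond=29.4430
(1,0): Delta=-1.0000 Bond=42.0207
(1,1): Delta=-0.5220 Bond=31.5793
(2,0): Delta=-1.0000 Bond=48.7441
(2,1): Delta=-1.0000 Bond=48.7441
(2,2): Delta=-0.4508 Bond=32.6680
(3,0): Delta=-1.0000 Bond=56.5431
(3,1): Delta=-1.0000 Bond=56.5431
(3,2): Delta=-1.0000 Bond=56.5431
(3,3): Delta=-0.3690 Bond=31.7919
V0=11.3395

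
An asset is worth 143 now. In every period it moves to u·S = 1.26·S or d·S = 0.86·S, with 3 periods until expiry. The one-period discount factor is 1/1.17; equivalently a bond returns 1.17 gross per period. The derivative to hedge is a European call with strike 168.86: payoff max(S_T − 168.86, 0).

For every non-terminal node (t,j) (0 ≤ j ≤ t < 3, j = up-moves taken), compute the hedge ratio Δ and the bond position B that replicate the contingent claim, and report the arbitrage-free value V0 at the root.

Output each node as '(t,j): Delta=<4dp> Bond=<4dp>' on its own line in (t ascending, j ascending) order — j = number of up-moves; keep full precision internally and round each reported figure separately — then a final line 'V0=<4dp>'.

(0,0): Delta=0.8141 Bond=-75.6761
(1,0): Delta=0.3553 Bond=-32.1139
(1,1): Delta=0.9050 Bond=-104.9231
(2,0): Delta=0.0000 Bond=0.0000
(2,1): Delta=0.4257 Bond=-48.4817
(2,2): Delta=1.0000 Bond=-144.3248
V0=40.7390

Risk-neutral probability p* = (R−d)/(u−d) = (1.17−0.86)/(1.26−0.86) = 0.7750.
Terminal values V(3,·): V(3,0)=0.0000, V(3,1)=0.0000, V(3,2)=26.3830, V(3,3)=117.1938
Node (2,0) S=105.7628: V=(p*·0.0000+(1−p*)·0.0000)/1.17=0.0000; Δ=(0.0000−0.0000)/(133.2611−90.9560)=0.0000; B=V−Δ·S=0.0000
Node (2,1) S=154.9548: V=(p*·26.3830+(1−p*)·0.0000)/1.17=17.4760; Δ=(26.3830−0.0000)/(195.2430−133.2611)=0.4257; B=V−Δ·S=-48.4817
Node (2,2) S=227.0268: V=(p*·117.1938+(1−p*)·26.3830)/1.17=82.7020; Δ=(117.1938−26.3830)/(286.0538−195.2430)=1.0000; B=V−Δ·S=-144.3248
Node (1,0) S=122.9800: V=(p*·17.4760+(1−p*)·0.0000)/1.17=11.5760; Δ=(17.4760−0.0000)/(154.9548−105.7628)=0.3553; B=V−Δ·S=-32.1139
Node (1,1) S=180.1800: V=(p*·82.7020+(1−p*)·17.4760)/1.17=58.1420; Δ=(82.7020−17.4760)/(227.0268−154.9548)=0.9050; B=V−Δ·S=-104.9231
Node (0,0) S=143.0000: V=(p*·58.1420+(1−p*)·11.5760)/1.17=40.7390; Δ=(58.1420−11.5760)/(180.1800−122.9800)=0.8141; B=V−Δ·S=-75.6761
Root portfolio cost Δ·143+B reproduces V0=40.7390.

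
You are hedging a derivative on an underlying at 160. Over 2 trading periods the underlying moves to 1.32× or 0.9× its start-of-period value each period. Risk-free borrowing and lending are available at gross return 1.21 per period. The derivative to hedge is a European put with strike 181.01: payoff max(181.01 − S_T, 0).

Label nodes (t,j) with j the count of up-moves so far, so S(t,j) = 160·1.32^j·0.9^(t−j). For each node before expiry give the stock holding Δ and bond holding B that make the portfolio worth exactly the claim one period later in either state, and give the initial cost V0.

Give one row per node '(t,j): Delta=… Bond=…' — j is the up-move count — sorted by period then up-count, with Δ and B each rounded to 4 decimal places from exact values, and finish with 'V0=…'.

No-arbitrage ⇒ martingale measure with p* = (R−d)/(u−d) = 0.7381.
Terminal values V(2,·): V(2,0)=51.4100, V(2,1)=0.0000, V(2,2)=0.0000
(1,0): S=144.0000. Δ = (V_up−V_dn)/(S_up−S_dn) = (0.0000−51.4100)/(190.0800−129.6000) = -0.8500. V = [p*·0.0000 + (1−p*)·51.4100]/1.21 = 11.1277. B = V − Δ·S = 133.5325.
(1,1): S=211.2000. Δ = (V_up−V_dn)/(S_up−S_dn) = (0.0000−0.0000)/(278.7840−190.0800) = 0.0000. V = [p*·0.0000 + (1−p*)·0.0000]/1.21 = 0.0000. B = V − Δ·S = 0.0000.
(0,0): S=160.0000. Δ = (V_up−V_dn)/(S_up−S_dn) = (0.0000−11.1277)/(211.2000−144.0000) = -0.1656. V = [p*·0.0000 + (1−p*)·11.1277]/1.21 = 2.4086. B = V − Δ·S = 28.9031.
Self-financing check: at every node Δ·S+B equals the discounted successor values.

(0,0): Delta=-0.1656 Bond=28.9031
(1,0): Delta=-0.8500 Bond=133.5325
(1,1): Delta=0.0000 Bond=0.0000
V0=2.4086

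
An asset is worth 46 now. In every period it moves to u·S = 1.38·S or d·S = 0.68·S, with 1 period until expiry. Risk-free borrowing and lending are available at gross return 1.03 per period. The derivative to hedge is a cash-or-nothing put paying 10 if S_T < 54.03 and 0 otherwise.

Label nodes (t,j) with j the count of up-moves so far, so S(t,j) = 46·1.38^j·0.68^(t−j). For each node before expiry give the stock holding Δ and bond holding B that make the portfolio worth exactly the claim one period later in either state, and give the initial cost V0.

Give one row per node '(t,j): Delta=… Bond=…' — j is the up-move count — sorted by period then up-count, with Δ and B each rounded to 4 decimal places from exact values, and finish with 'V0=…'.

Under the risk-neutral measure, an up-move has probability p* = (R−d)/(u−d) = 0.5000 and values discount at R = 1.03.
At expiry t=1: V(1,0)=10.0000, V(1,1)=0.0000
(0,0): S=46.0000. Δ = (V_up−V_dn)/(S_up−S_dn) = (0.0000−10.0000)/(63.4800−31.2800) = -0.3106. V = [p*·0.0000 + (1−p*)·10.0000]/1.03 = 4.8544. B = V − Δ·S = 19.1401.
Self-financing check: at every node Δ·S+B equals the discounted successor values.

(0,0): Delta=-0.3106 Bond=19.1401
V0=4.8544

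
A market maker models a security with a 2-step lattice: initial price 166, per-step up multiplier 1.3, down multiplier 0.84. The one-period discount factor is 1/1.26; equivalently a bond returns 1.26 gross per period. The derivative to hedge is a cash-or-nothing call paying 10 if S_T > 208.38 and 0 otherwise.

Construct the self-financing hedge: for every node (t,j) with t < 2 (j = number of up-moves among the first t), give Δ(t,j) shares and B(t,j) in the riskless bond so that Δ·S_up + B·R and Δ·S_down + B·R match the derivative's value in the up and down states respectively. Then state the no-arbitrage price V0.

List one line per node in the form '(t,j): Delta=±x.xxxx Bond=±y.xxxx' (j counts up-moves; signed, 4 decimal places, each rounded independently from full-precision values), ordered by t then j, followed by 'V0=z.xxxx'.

The replicating-portfolio and risk-neutral prices coincide; use p* = (1.26−0.84)/(1.3−0.84) = 0.9130 for the latter.
At expiry t=2: V(2,0)=0.0000, V(2,1)=0.0000, V(2,2)=10.0000
Node (1,0) S=139.4400: V=(p*·0.0000+(1−p*)·0.0000)/1.26=0.0000; Δ=(0.0000−0.0000)/(181.2720−117.1296)=0.0000; B=V−Δ·S=0.0000
Node (1,1) S=215.8000: V=(p*·10.0000+(1−p*)·0.0000)/1.26=7.2464; Δ=(10.0000−0.0000)/(280.5400−181.2720)=0.1007; B=V−Δ·S=-14.4928
Node (0,0) S=166.0000: V=(p*·7.2464+(1−p*)·0.0000)/1.26=5.2510; Δ=(7.2464−0.0000)/(215.8000−139.4400)=0.0949; B=V−Δ·S=-10.5020
Each (Δ,B) replicates both successor values, so the strategy is self-financing and V0 is arbitrage-free.

(0,0): Delta=0.0949 Bond=-10.5020
(1,0): Delta=0.0000 Bond=0.0000
(1,1): Delta=0.1007 Bond=-14.4928
V0=5.2510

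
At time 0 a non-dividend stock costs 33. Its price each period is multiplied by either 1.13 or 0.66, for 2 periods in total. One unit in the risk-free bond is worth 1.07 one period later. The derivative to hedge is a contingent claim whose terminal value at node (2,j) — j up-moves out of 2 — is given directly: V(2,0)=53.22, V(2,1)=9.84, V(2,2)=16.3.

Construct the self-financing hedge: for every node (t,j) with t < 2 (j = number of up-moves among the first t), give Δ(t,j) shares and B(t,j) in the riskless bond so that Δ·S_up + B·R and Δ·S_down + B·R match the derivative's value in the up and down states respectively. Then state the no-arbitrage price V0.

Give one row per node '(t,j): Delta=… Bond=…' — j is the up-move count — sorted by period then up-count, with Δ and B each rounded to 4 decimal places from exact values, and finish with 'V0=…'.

Since d<R<u, set p* = (R−d)/(u−d) = 0.8723; price each node as the discounted p*-expectation of its children.
Terminal payoffs: V(2,0)=53.2200, V(2,1)=9.8400, V(2,2)=16.3000
(1,0): S=21.7800. Δ = (V_up−V_dn)/(S_up−S_dn) = (9.8400−53.2200)/(24.6114−14.3748) = -4.2377. V = [p*·9.8400 + (1−p*)·53.2200]/1.07 = 14.3718. B = V − Δ·S = 106.6697.
(1,1): S=37.2900. Δ = (V_up−V_dn)/(S_up−S_dn) = (16.3000−9.8400)/(42.1377−24.6114) = 0.3686. V = [p*·16.3000 + (1−p*)·9.8400]/1.07 = 14.4629. B = V − Δ·S = 0.7182.
(0,0): S=33.0000. Δ = (V_up−V_dn)/(S_up−S_dn) = (14.4629−14.3718)/(37.2900−21.7800) = 0.0059. V = [p*·14.4629 + (1−p*)·14.3718]/1.07 = 13.5059. B = V − Δ·S = 13.3121.
The time-0 hedge costs 13.5059, which is the no-arbitrage price.

(0,0): Delta=0.0059 Bond=13.3121
(1,0): Delta=-4.2377 Bond=106.6697
(1,1): Delta=0.3686 Bond=0.7182
V0=13.5059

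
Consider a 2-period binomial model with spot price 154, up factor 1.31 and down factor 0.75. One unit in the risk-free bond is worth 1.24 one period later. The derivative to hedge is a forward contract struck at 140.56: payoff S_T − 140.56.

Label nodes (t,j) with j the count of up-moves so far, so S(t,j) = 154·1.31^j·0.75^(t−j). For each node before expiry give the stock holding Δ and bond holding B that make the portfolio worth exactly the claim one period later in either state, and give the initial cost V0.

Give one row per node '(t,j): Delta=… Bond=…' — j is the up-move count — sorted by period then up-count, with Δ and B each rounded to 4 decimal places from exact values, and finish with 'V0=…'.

(0,0): Delta=1.0000 Bond=-91.4152
(1,0): Delta=1.0000 Bond=-113.3548
(1,1): Delta=1.0000 Bond=-113.3548
V0=62.5848

No-arbitrage ⇒ martingale measure with p* = (R−d)/(u−d) = 0.8750.
Terminal payoffs: V(2,0)=-53.9350, V(2,1)=10.7450, V(2,2)=123.7194
Node (1,0) S=115.5000: V=(p*·10.7450+(1−p*)·-53.9350)/1.24=2.1452; Δ=(10.7450−-53.9350)/(151.3050−86.6250)=1.0000; B=V−Δ·S=-113.3548
Node (1,1) S=201.7400: V=(p*·123.7194+(1−p*)·10.7450)/1.24=88.3852; Δ=(123.7194−10.7450)/(264.2794−151.3050)=1.0000; B=V−Δ·S=-113.3548
Node (0,0) S=154.0000: V=(p*·88.3852+(1−p*)·2.1452)/1.24=62.5848; Δ=(88.3852−2.1452)/(201.7400−115.5000)=1.0000; B=V−Δ·S=-91.4152
Check: Δ(0,0)·S0 + B(0,0) = 62.5848 = V0.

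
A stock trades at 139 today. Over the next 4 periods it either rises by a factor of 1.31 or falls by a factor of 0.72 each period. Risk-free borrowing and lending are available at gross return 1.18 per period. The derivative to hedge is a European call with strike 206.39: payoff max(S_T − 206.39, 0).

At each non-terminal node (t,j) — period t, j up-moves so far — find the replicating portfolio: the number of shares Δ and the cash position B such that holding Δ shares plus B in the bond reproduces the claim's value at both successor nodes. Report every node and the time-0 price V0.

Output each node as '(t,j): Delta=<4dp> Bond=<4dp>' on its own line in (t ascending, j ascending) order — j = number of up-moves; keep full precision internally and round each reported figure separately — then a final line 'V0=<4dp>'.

(0,0): Delta=0.7039 Bond=-55.1559
(1,0): Delta=0.1375 Bond=-8.3972
(1,1): Delta=0.7919 Bond=-81.1042
(2,0): Delta=0.0000 Bond=0.0000
(2,1): Delta=0.1589 Bond=-12.7090
(2,2): Delta=0.8902 Bond=-119.1578
(3,0): Delta=0.0000 Bond=0.0000
(3,1): Delta=0.0000 Bond=0.0000
(3,2): Delta=0.1835 Bond=-19.2348
(3,3): Delta=1.0000 Bond=-174.9068
V0=42.6897

Since d<R<u, set p* = (R−d)/(u−d) = 0.7797; price each node as the discounted p*-expectation of its children.
Terminal payoffs: V(4,0)=0.0000, V(4,1)=0.0000, V(4,2)=0.0000, V(4,3)=18.5989, V(4,4)=202.9649
  t=3,j=0: stock 51.8815 → up 67.9647 (V=0.0000), down 37.3547 (V=0.0000). Price 0.0000; hedge Δ=0.0000, bond B=0.0000.
  t=3,j=1: stock 94.3955 → up 123.6580 (V=0.0000), down 67.9647 (V=0.0000). Price 0.0000; hedge Δ=0.0000, bond B=0.0000.
  t=3,j=2: stock 171.7473 → up 224.9889 (V=18.5989), down 123.6580 (V=0.0000). Price 12.2889; hedge Δ=0.1835, bond B=-19.2348.
  t=3,j=3: stock 312.4846 → up 409.3549 (V=202.9649), down 224.9889 (V=18.5989). Price 137.5779; hedge Δ=1.0000, bond B=-174.9068.
  t=2,j=0: stock 72.0576 → up 94.3955 (V=0.0000), down 51.8815 (V=0.0000). Price 0.0000; hedge Δ=0.0000, bond B=0.0000.
  t=2,j=1: stock 131.1048 → up 171.7473 (V=12.2889), down 94.3955 (V=0.0000). Price 8.1196; hedge Δ=0.1589, bond B=-12.7090.
  t=2,j=2: stock 238.5379 → up 312.4846 (V=137.5779), down 171.7473 (V=12.2889). Price 93.1965; hedge Δ=0.8902, bond B=-119.1578.
  t=1,j=0: stock 100.0800 → up 131.1048 (V=8.1196), down 72.0576 (V=0.0000). Price 5.3649; hedge Δ=0.1375, bond B=-8.3972.
  t=1,j=1: stock 182.0900 → up 238.5379 (V=93.1965), down 131.1048 (V=8.1196). Price 63.0938; hedge Δ=0.7919, bond B=-81.1042.
  t=0,j=0: stock 139.0000 → up 182.0900 (V=63.0938), down 100.0800 (V=5.3649). Price 42.6897; hedge Δ=0.7039, bond B=-55.1559.
Each (Δ,B) replicates both successor values, so the strategy is self-financing and V0 is arbitrage-free.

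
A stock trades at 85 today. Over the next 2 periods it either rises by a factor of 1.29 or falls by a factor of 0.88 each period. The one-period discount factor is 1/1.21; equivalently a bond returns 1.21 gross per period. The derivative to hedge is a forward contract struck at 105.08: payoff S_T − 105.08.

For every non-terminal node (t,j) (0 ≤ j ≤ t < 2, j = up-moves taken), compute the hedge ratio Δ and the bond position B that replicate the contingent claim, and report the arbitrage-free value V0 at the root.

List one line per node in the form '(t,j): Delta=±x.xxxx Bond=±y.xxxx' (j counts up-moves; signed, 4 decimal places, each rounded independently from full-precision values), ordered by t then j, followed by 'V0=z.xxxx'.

(0,0): Delta=1.0000 Bond=-71.7711
(1,0): Delta=1.0000 Bond=-86.8430
(1,1): Delta=1.0000 Bond=-86.8430
V0=13.2289

Under the risk-neutral measure, an up-move has probability p* = (R−d)/(u−d) = 0.8049 and values discount at R = 1.21.
Payoff layer (t=2): V(2,0)=-39.2560, V(2,1)=-8.5880, V(2,2)=36.3685
(1,0): S=74.8000. Δ = (V_up−V_dn)/(S_up−S_dn) = (-8.5880−-39.2560)/(96.4920−65.8240) = 1.0000. V = [p*·-8.5880 + (1−p*)·-39.2560]/1.21 = -12.0430. B = V − Δ·S = -86.8430.
(1,1): S=109.6500. Δ = (V_up−V_dn)/(S_up−S_dn) = (36.3685−-8.5880)/(141.4485−96.4920) = 1.0000. V = [p*·36.3685 + (1−p*)·-8.5880]/1.21 = 22.8070. B = V − Δ·S = -86.8430.
(0,0): S=85.0000. Δ = (V_up−V_dn)/(S_up−S_dn) = (22.8070−-12.0430)/(109.6500−74.8000) = 1.0000. V = [p*·22.8070 + (1−p*)·-12.0430]/1.21 = 13.2289. B = V − Δ·S = -71.7711.
Each (Δ,B) replicates both successor values, so the strategy is self-financing and V0 is arbitrage-free.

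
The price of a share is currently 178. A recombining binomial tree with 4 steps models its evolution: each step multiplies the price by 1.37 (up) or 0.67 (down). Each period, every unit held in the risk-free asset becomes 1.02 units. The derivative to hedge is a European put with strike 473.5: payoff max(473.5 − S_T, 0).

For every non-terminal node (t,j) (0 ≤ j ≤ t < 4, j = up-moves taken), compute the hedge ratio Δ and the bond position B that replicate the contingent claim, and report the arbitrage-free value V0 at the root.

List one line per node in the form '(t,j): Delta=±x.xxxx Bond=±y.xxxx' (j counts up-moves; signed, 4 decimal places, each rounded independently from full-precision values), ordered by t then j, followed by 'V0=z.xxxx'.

(0,0): Delta=-0.8548 Bond=420.4687
(1,0): Delta=-1.0000 Bond=446.1896
(1,1): Delta=-0.7839 Bond=411.5665
(2,0): Delta=-1.0000 Bond=455.1134
(2,1): Delta=-1.0000 Bond=455.1134
(2,2): Delta=-0.6781 Bond=384.4822
(3,0): Delta=-1.0000 Bond=464.2157
(3,1): Delta=-1.0000 Bond=464.2157
(3,2): Delta=-1.0000 Bond=464.2157
(3,3): Delta=-0.5207 Bond=320.1280
V0=268.3068

Risk-neutral probability p* = (R−d)/(u−d) = (1.02−0.67)/(1.37−0.67) = 0.5000.
At expiry t=4: V(4,0)=437.6310, V(4,1)=400.1559, V(4,2)=323.5278, V(4,3)=166.8404, V(4,4)=0.0000
Node (3,0) S=53.5358: V=(p*·400.1559+(1−p*)·437.6310)/1.02=410.6799; Δ=(400.1559−437.6310)/(73.3441−35.8690)=-1.0000; B=V−Δ·S=464.2157
Node (3,1) S=109.4688: V=(p*·323.5278+(1−p*)·400.1559)/1.02=354.7469; Δ=(323.5278−400.1559)/(149.9722−73.3441)=-1.0000; B=V−Δ·S=464.2157
Node (3,2) S=223.8391: V=(p*·166.8404+(1−p*)·323.5278)/1.02=240.3766; Δ=(166.8404−323.5278)/(306.6596−149.9722)=-1.0000; B=V−Δ·S=464.2157
Node (3,3) S=457.7008: V=(p*·0.0000+(1−p*)·166.8404)/1.02=81.7845; Δ=(0.0000−166.8404)/(627.0501−306.6596)=-0.5207; B=V−Δ·S=320.1280
Node (2,0) S=79.9042: V=(p*·354.7469+(1−p*)·410.6799)/1.02=375.2092; Δ=(354.7469−410.6799)/(109.4688−53.5358)=-1.0000; B=V−Δ·S=455.1134
Node (2,1) S=163.3862: V=(p*·240.3766+(1−p*)·354.7469)/1.02=291.7272; Δ=(240.3766−354.7469)/(223.8391−109.4688)=-1.0000; B=V−Δ·S=455.1134
Node (2,2) S=334.0882: V=(p*·81.7845+(1−p*)·240.3766)/1.02=157.9221; Δ=(81.7845−240.3766)/(457.7008−223.8391)=-0.6781; B=V−Δ·S=384.4822
Node (1,0) S=119.2600: V=(p*·291.7272+(1−p*)·375.2092)/1.02=326.9296; Δ=(291.7272−375.2092)/(163.3862−79.9042)=-1.0000; B=V−Δ·S=446.1896
Node (1,1) S=243.8600: V=(p*·157.9221+(1−p*)·291.7272)/1.02=220.4163; Δ=(157.9221−291.7272)/(334.0882−163.3862)=-0.7839; B=V−Δ·S=411.5665
Node (0,0) S=178.0000: V=(p*·220.4163+(1−p*)·326.9296)/1.02=268.3068; Δ=(220.4163−326.9296)/(243.8600−119.2600)=-0.8548; B=V−Δ·S=420.4687
Each (Δ,B) replicates both successor values, so the strategy is self-financing and V0 is arbitrage-free.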